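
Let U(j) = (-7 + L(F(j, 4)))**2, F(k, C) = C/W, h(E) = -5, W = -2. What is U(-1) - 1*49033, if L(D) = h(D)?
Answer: -48889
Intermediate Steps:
F(k, C) = -C/2 (F(k, C) = C/(-2) = C*(-1/2) = -C/2)
L(D) = -5
U(j) = 144 (U(j) = (-7 - 5)**2 = (-12)**2 = 144)
U(-1) - 1*49033 = 144 - 1*49033 = 144 - 49033 = -48889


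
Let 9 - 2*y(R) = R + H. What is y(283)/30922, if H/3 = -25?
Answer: -199/61844 ≈ -0.0032178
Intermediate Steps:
H = -75 (H = 3*(-25) = -75)
y(R) = 42 - R/2 (y(R) = 9/2 - (R - 75)/2 = 9/2 - (-75 + R)/2 = 9/2 + (75/2 - R/2) = 42 - R/2)
y(283)/30922 = (42 - ½*283)/30922 = (42 - 283/2)*(1/30922) = -199/2*1/30922 = -199/61844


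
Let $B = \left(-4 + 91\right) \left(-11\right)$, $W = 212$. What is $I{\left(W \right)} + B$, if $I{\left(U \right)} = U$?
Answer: $-745$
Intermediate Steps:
$B = -957$ ($B = 87 \left(-11\right) = -957$)
$I{\left(W \right)} + B = 212 - 957 = -745$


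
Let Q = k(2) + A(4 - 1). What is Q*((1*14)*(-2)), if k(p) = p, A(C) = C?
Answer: -140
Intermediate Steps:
Q = 5 (Q = 2 + (4 - 1) = 2 + 3 = 5)
Q*((1*14)*(-2)) = 5*((1*14)*(-2)) = 5*(14*(-2)) = 5*(-28) = -140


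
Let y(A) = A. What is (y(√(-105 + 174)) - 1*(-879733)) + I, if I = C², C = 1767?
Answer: 4002022 + √69 ≈ 4.0020e+6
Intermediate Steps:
I = 3122289 (I = 1767² = 3122289)
(y(√(-105 + 174)) - 1*(-879733)) + I = (√(-105 + 174) - 1*(-879733)) + 3122289 = (√69 + 879733) + 3122289 = (879733 + √69) + 3122289 = 4002022 + √69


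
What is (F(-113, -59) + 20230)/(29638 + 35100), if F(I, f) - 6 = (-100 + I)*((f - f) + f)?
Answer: 32803/64738 ≈ 0.50670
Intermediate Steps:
F(I, f) = 6 + f*(-100 + I) (F(I, f) = 6 + (-100 + I)*((f - f) + f) = 6 + (-100 + I)*(0 + f) = 6 + (-100 + I)*f = 6 + f*(-100 + I))
(F(-113, -59) + 20230)/(29638 + 35100) = ((6 - 100*(-59) - 113*(-59)) + 20230)/(29638 + 35100) = ((6 + 5900 + 6667) + 20230)/64738 = (12573 + 20230)*(1/64738) = 32803*(1/64738) = 32803/64738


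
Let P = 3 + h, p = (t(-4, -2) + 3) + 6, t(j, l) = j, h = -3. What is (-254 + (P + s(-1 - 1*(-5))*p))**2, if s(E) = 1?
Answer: 62001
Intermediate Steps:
p = 5 (p = (-4 + 3) + 6 = -1 + 6 = 5)
P = 0 (P = 3 - 3 = 0)
(-254 + (P + s(-1 - 1*(-5))*p))**2 = (-254 + (0 + 1*5))**2 = (-254 + (0 + 5))**2 = (-254 + 5)**2 = (-249)**2 = 62001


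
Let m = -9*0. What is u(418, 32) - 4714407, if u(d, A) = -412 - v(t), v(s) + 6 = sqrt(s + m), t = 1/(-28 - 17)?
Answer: -4714813 - I*sqrt(5)/15 ≈ -4.7148e+6 - 0.14907*I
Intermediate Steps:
m = 0
t = -1/45 (t = 1/(-45) = -1/45 ≈ -0.022222)
v(s) = -6 + sqrt(s) (v(s) = -6 + sqrt(s + 0) = -6 + sqrt(s))
u(d, A) = -406 - I*sqrt(5)/15 (u(d, A) = -412 - (-6 + sqrt(-1/45)) = -412 - (-6 + I*sqrt(5)/15) = -412 + (6 - I*sqrt(5)/15) = -406 - I*sqrt(5)/15)
u(418, 32) - 4714407 = (-406 - I*sqrt(5)/15) - 4714407 = -4714813 - I*sqrt(5)/15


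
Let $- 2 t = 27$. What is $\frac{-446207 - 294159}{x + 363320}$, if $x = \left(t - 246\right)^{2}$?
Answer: $- \frac{2961464}{1722641} \approx -1.7191$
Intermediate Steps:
$t = - \frac{27}{2}$ ($t = \left(- \frac{1}{2}\right) 27 = - \frac{27}{2} \approx -13.5$)
$x = \frac{269361}{4}$ ($x = \left(- \frac{27}{2} - 246\right)^{2} = \left(- \frac{519}{2}\right)^{2} = \frac{269361}{4} \approx 67340.0$)
$\frac{-446207 - 294159}{x + 363320} = \frac{-446207 - 294159}{\frac{269361}{4} + 363320} = - \frac{740366}{\frac{1722641}{4}} = \left(-740366\right) \frac{4}{1722641} = - \frac{2961464}{1722641}$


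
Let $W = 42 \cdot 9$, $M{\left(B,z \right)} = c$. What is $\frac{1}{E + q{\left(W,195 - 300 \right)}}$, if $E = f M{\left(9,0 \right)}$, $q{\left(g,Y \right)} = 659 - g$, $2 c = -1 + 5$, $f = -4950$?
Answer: $- \frac{1}{9619} \approx -0.00010396$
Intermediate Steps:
$c = 2$ ($c = \frac{-1 + 5}{2} = \frac{1}{2} \cdot 4 = 2$)
$M{\left(B,z \right)} = 2$
$W = 378$
$E = -9900$ ($E = \left(-4950\right) 2 = -9900$)
$\frac{1}{E + q{\left(W,195 - 300 \right)}} = \frac{1}{-9900 + \left(659 - 378\right)} = \frac{1}{-9900 + 281} = \frac{1}{-9619} = - \frac{1}{9619}$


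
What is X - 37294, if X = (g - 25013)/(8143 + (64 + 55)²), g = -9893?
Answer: -415920141/11152 ≈ -37296.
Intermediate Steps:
X = -17453/11152 (X = (-9893 - 25013)/(8143 + (64 + 55)²) = -34906/(8143 + 119²) = -34906/(8143 + 14161) = -34906/22304 = -34906*1/22304 = -17453/11152 ≈ -1.5650)
X - 37294 = -17453/11152 - 37294 = -415920141/11152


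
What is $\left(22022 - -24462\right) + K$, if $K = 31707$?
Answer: $78191$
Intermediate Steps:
$\left(22022 - -24462\right) + K = \left(22022 - -24462\right) + 31707 = \left(22022 + 24462\right) + 31707 = 46484 + 31707 = 78191$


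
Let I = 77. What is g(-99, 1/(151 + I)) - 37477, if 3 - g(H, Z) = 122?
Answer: -37596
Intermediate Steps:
g(H, Z) = -119 (g(H, Z) = 3 - 1*122 = 3 - 122 = -119)
g(-99, 1/(151 + I)) - 37477 = -119 - 37477 = -37596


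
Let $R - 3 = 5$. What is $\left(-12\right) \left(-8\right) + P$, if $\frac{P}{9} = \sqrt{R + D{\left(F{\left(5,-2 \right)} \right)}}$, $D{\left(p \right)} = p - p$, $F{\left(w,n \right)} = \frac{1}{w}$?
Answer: $96 + 18 \sqrt{2} \approx 121.46$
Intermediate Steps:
$R = 8$ ($R = 3 + 5 = 8$)
$D{\left(p \right)} = 0$
$P = 18 \sqrt{2}$ ($P = 9 \sqrt{8 + 0} = 9 \sqrt{8} = 9 \cdot 2 \sqrt{2} = 18 \sqrt{2} \approx 25.456$)
$\left(-12\right) \left(-8\right) + P = \left(-12\right) \left(-8\right) + 18 \sqrt{2} = 96 + 18 \sqrt{2}$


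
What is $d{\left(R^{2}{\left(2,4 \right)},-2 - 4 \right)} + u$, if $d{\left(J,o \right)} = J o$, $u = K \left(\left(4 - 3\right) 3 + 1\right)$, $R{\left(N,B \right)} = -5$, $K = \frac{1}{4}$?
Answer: $-149$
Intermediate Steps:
$K = \frac{1}{4} \approx 0.25$
$u = 1$ ($u = \frac{\left(4 - 3\right) 3 + 1}{4} = \frac{1 \cdot 3 + 1}{4} = \frac{3 + 1}{4} = \frac{1}{4} \cdot 4 = 1$)
$d{\left(R^{2}{\left(2,4 \right)},-2 - 4 \right)} + u = \left(-5\right)^{2} \left(-2 - 4\right) + 1 = 25 \left(-6\right) + 1 = -150 + 1 = -149$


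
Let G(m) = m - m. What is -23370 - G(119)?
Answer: -23370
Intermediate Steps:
G(m) = 0
-23370 - G(119) = -23370 - 1*0 = -23370 + 0 = -23370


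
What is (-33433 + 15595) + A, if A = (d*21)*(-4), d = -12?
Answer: -16830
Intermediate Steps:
A = 1008 (A = -12*21*(-4) = -252*(-4) = 1008)
(-33433 + 15595) + A = (-33433 + 15595) + 1008 = -17838 + 1008 = -16830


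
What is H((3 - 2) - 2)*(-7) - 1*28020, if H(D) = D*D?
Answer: -28027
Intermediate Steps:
H(D) = D²
H((3 - 2) - 2)*(-7) - 1*28020 = ((3 - 2) - 2)²*(-7) - 1*28020 = (1 - 2)²*(-7) - 28020 = (-1)²*(-7) - 28020 = 1*(-7) - 28020 = -7 - 28020 = -28027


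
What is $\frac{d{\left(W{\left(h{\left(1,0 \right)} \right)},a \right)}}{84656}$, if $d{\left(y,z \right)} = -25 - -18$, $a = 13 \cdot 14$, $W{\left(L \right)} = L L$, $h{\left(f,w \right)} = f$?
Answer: $- \frac{7}{84656} \approx -8.2688 \cdot 10^{-5}$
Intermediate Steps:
$W{\left(L \right)} = L^{2}$
$a = 182$
$d{\left(y,z \right)} = -7$ ($d{\left(y,z \right)} = -25 + 18 = -7$)
$\frac{d{\left(W{\left(h{\left(1,0 \right)} \right)},a \right)}}{84656} = - \frac{7}{84656}$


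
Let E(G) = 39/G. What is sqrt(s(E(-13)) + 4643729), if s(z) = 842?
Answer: sqrt(4644571) ≈ 2155.1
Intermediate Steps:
sqrt(s(E(-13)) + 4643729) = sqrt(842 + 4643729) = sqrt(4644571)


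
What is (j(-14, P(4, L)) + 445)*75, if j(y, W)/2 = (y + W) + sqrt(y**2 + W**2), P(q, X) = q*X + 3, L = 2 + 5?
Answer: 35925 + 150*sqrt(1157) ≈ 41027.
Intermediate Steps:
L = 7
P(q, X) = 3 + X*q (P(q, X) = X*q + 3 = 3 + X*q)
j(y, W) = 2*W + 2*y + 2*sqrt(W**2 + y**2) (j(y, W) = 2*((y + W) + sqrt(y**2 + W**2)) = 2*((W + y) + sqrt(W**2 + y**2)) = 2*(W + y + sqrt(W**2 + y**2)) = 2*W + 2*y + 2*sqrt(W**2 + y**2))
(j(-14, P(4, L)) + 445)*75 = ((2*(3 + 7*4) + 2*(-14) + 2*sqrt((3 + 7*4)**2 + (-14)**2)) + 445)*75 = ((2*(3 + 28) - 28 + 2*sqrt((3 + 28)**2 + 196)) + 445)*75 = ((2*31 - 28 + 2*sqrt(31**2 + 196)) + 445)*75 = ((62 - 28 + 2*sqrt(961 + 196)) + 445)*75 = ((62 - 28 + 2*sqrt(1157)) + 445)*75 = ((34 + 2*sqrt(1157)) + 445)*75 = (479 + 2*sqrt(1157))*75 = 35925 + 150*sqrt(1157)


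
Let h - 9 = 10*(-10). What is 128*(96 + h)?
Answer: 640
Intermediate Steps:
h = -91 (h = 9 + 10*(-10) = 9 - 100 = -91)
128*(96 + h) = 128*(96 - 91) = 128*5 = 640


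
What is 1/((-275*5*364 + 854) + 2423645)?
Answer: 1/1923999 ≈ 5.1975e-7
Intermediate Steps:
1/((-275*5*364 + 854) + 2423645) = 1/((-1375*364 + 854) + 2423645) = 1/((-500500 + 854) + 2423645) = 1/(-499646 + 2423645) = 1/1923999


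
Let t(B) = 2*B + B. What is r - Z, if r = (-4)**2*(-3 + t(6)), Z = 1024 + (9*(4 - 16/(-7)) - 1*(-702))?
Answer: -10798/7 ≈ -1542.6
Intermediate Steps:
t(B) = 3*B
Z = 12478/7 (Z = 1024 + (9*(4 - 16*(-1/7)) + 702) = 1024 + (9*(4 + 16/7) + 702) = 1024 + (9*(44/7) + 702) = 1024 + (396/7 + 702) = 1024 + 5310/7 = 12478/7 ≈ 1782.6)
r = 240 (r = (-4)**2*(-3 + 3*6) = 16*(-3 + 18) = 16*15 = 240)
r - Z = 240 - 1*12478/7 = 240 - 12478/7 = -10798/7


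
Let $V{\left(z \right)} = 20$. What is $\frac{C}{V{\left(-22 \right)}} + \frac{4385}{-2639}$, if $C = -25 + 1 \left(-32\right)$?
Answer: $- \frac{238123}{52780} \approx -4.5116$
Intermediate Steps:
$C = -57$ ($C = -25 - 32 = -57$)
$\frac{C}{V{\left(-22 \right)}} + \frac{4385}{-2639} = - \frac{57}{20} + \frac{4385}{-2639} = \left(-57\right) \frac{1}{20} + 4385 \left(- \frac{1}{2639}\right) = - \frac{57}{20} - \frac{4385}{2639} = - \frac{238123}{52780}$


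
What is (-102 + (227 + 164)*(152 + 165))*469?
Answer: 58083305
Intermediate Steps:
(-102 + (227 + 164)*(152 + 165))*469 = (-102 + 391*317)*469 = (-102 + 123947)*469 = 123845*469 = 58083305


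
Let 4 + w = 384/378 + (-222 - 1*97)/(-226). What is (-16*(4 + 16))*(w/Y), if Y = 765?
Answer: 716512/1089207 ≈ 0.65783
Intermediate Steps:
w = -22391/14238 (w = -4 + (384/378 + (-222 - 1*97)/(-226)) = -4 + (384*(1/378) + (-222 - 97)*(-1/226)) = -4 + (64/63 - 319*(-1/226)) = -4 + (64/63 + 319/226) = -4 + 34561/14238 = -22391/14238 ≈ -1.5726)
(-16*(4 + 16))*(w/Y) = (-16*(4 + 16))*(-22391/14238/765) = (-16*20)*(-22391/14238*1/765) = -320*(-22391/10892070) = 716512/1089207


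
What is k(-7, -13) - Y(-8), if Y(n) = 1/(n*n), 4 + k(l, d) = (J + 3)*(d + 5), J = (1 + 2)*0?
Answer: -1793/64 ≈ -28.016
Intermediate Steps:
J = 0 (J = 3*0 = 0)
k(l, d) = 11 + 3*d (k(l, d) = -4 + (0 + 3)*(d + 5) = -4 + 3*(5 + d) = -4 + (15 + 3*d) = 11 + 3*d)
Y(n) = n**(-2)
k(-7, -13) - Y(-8) = (11 + 3*(-13)) - 1/(-8)**2 = (11 - 39) - 1*1/64 = -28 - 1/64 = -1793/64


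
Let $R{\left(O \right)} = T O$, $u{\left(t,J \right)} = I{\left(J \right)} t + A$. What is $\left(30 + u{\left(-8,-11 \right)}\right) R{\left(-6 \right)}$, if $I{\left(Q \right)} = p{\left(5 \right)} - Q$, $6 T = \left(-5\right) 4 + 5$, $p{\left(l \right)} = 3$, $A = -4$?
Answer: $-1290$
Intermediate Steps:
$T = - \frac{5}{2}$ ($T = \frac{\left(-5\right) 4 + 5}{6} = \frac{-20 + 5}{6} = \frac{1}{6} \left(-15\right) = - \frac{5}{2} \approx -2.5$)
$I{\left(Q \right)} = 3 - Q$
$u{\left(t,J \right)} = -4 + t \left(3 - J\right)$ ($u{\left(t,J \right)} = \left(3 - J\right) t - 4 = t \left(3 - J\right) - 4 = -4 + t \left(3 - J\right)$)
$R{\left(O \right)} = - \frac{5 O}{2}$
$\left(30 + u{\left(-8,-11 \right)}\right) R{\left(-6 \right)} = \left(30 - \left(4 - 8 \left(-3 - 11\right)\right)\right) \left(\left(- \frac{5}{2}\right) \left(-6\right)\right) = \left(30 - \left(4 - -112\right)\right) 15 = \left(30 - 116\right) 15 = \left(-86\right) 15 = -1290$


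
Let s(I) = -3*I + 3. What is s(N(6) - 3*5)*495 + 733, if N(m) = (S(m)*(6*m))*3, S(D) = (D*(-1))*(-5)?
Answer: -4786907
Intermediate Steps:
S(D) = 5*D (S(D) = -D*(-5) = 5*D)
N(m) = 90*m**2 (N(m) = ((5*m)*(6*m))*3 = (30*m**2)*3 = 90*m**2)
s(I) = 3 - 3*I
s(N(6) - 3*5)*495 + 733 = (3 - 3*(90*6**2 - 3*5))*495 + 733 = (3 - 3*(90*36 - 15))*495 + 733 = (3 - 3*(3240 - 15))*495 + 733 = (3 - 3*3225)*495 + 733 = (3 - 9675)*495 + 733 = -9672*495 + 733 = -4787640 + 733 = -4786907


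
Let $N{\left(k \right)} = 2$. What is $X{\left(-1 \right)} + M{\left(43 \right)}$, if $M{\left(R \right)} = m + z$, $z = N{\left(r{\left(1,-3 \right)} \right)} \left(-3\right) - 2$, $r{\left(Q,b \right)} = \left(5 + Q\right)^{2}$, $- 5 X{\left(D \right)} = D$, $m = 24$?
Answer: $\frac{81}{5} \approx 16.2$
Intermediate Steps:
$X{\left(D \right)} = - \frac{D}{5}$
$z = -8$ ($z = 2 \left(-3\right) - 2 = -6 - 2 = -8$)
$M{\left(R \right)} = 16$ ($M{\left(R \right)} = 24 - 8 = 16$)
$X{\left(-1 \right)} + M{\left(43 \right)} = \left(- \frac{1}{5}\right) \left(-1\right) + 16 = \frac{1}{5} + 16 = \frac{81}{5}$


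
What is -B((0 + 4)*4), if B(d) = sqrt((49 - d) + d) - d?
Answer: 9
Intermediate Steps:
B(d) = 7 - d (B(d) = sqrt(49) - d = 7 - d)
-B((0 + 4)*4) = -(7 - (0 + 4)*4) = -(7 - 4*4) = -(7 - 1*16) = -(7 - 16) = -1*(-9) = 9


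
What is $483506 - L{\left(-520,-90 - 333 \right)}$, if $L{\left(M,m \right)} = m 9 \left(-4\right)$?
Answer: $468278$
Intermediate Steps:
$L{\left(M,m \right)} = - 36 m$ ($L{\left(M,m \right)} = 9 m \left(-4\right) = - 36 m$)
$483506 - L{\left(-520,-90 - 333 \right)} = 483506 - - 36 \left(-90 - 333\right) = 483506 - \left(-36\right) \left(-423\right) = 483506 - 15228 = 468278$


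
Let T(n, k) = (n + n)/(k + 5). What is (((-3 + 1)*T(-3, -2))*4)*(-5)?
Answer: -80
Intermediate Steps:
T(n, k) = 2*n/(5 + k) (T(n, k) = (2*n)/(5 + k) = 2*n/(5 + k))
(((-3 + 1)*T(-3, -2))*4)*(-5) = (((-3 + 1)*(2*(-3)/(5 - 2)))*4)*(-5) = (-4*(-3)/3*4)*(-5) = (-2*(-2)*4)*(-5) = (4*4)*(-5) = 16*(-5) = -80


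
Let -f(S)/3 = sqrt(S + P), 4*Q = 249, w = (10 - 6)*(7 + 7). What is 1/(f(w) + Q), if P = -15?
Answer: 332/18699 + 16*sqrt(41)/18699 ≈ 0.023234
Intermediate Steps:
w = 56 (w = 4*14 = 56)
Q = 249/4 (Q = (1/4)*249 = 249/4 ≈ 62.250)
f(S) = -3*sqrt(-15 + S) (f(S) = -3*sqrt(S - 15) = -3*sqrt(-15 + S))
1/(f(w) + Q) = 1/(-3*sqrt(-15 + 56) + 249/4) = 1/(-3*sqrt(41) + 249/4) = 1/(249/4 - 3*sqrt(41))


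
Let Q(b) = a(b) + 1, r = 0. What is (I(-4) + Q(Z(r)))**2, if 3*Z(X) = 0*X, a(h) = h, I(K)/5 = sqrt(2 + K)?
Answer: -49 + 10*I*sqrt(2) ≈ -49.0 + 14.142*I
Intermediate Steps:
I(K) = 5*sqrt(2 + K)
Z(X) = 0 (Z(X) = (0*X)/3 = (1/3)*0 = 0)
Q(b) = 1 + b (Q(b) = b + 1 = 1 + b)
(I(-4) + Q(Z(r)))**2 = (5*sqrt(2 - 4) + (1 + 0))**2 = (5*sqrt(-2) + 1)**2 = (5*(I*sqrt(2)) + 1)**2 = (5*I*sqrt(2) + 1)**2 = (1 + 5*I*sqrt(2))**2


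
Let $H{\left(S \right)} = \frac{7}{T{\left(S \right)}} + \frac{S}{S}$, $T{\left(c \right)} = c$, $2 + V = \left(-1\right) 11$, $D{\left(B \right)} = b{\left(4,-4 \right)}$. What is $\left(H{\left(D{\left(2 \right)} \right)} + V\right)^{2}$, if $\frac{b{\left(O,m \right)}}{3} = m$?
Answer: $\frac{22801}{144} \approx 158.34$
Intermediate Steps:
$b{\left(O,m \right)} = 3 m$
$D{\left(B \right)} = -12$ ($D{\left(B \right)} = 3 \left(-4\right) = -12$)
$V = -13$ ($V = -2 - 11 = -13$)
$H{\left(S \right)} = 1 + \frac{7}{S}$ ($H{\left(S \right)} = \frac{7}{S} + \frac{S}{S} = \frac{7}{S} + 1 = 1 + \frac{7}{S}$)
$\left(H{\left(D{\left(2 \right)} \right)} + V\right)^{2} = \left(\frac{7 - 12}{-12} - 13\right)^{2} = \left(\left(- \frac{1}{12}\right) \left(-5\right) - 13\right)^{2} = \left(\frac{5}{12} - 13\right)^{2} = \left(- \frac{151}{12}\right)^{2} = \frac{22801}{144}$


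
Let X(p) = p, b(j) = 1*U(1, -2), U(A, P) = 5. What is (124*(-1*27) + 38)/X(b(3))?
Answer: -662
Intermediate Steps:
b(j) = 5 (b(j) = 1*5 = 5)
(124*(-1*27) + 38)/X(b(3)) = (124*(-1*27) + 38)/5 = (124*(-27) + 38)*(1/5) = (-3348 + 38)*(1/5) = -3310*1/5 = -662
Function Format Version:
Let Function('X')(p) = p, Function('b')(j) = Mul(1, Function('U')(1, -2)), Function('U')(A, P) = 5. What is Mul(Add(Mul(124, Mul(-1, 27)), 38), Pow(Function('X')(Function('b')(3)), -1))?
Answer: -662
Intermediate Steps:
Function('b')(j) = 5 (Function('b')(j) = Mul(1, 5) = 5)
Mul(Add(Mul(124, Mul(-1, 27)), 38), Pow(Function('X')(Function('b')(3)), -1)) = Mul(Add(Mul(124, Mul(-1, 27)), 38), Pow(5, -1)) = Mul(Add(Mul(124, -27), 38), Rational(1, 5)) = Mul(Add(-3348, 38), Rational(1, 5)) = Mul(-3310, Rational(1, 5)) = -662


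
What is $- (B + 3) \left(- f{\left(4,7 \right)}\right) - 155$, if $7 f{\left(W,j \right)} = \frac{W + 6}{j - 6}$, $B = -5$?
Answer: $- \frac{1105}{7} \approx -157.86$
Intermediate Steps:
$f{\left(W,j \right)} = \frac{6 + W}{7 \left(-6 + j\right)}$ ($f{\left(W,j \right)} = \frac{\left(W + 6\right) \frac{1}{j - 6}}{7} = \frac{\left(6 + W\right) \frac{1}{-6 + j}}{7} = \frac{\frac{1}{-6 + j} \left(6 + W\right)}{7} = \frac{6 + W}{7 \left(-6 + j\right)}$)
$- (B + 3) \left(- f{\left(4,7 \right)}\right) - 155 = - (-5 + 3) \left(- \frac{6 + 4}{7 \left(-6 + 7\right)}\right) - 155 = \left(-1\right) \left(-2\right) \left(- \frac{10}{7 \cdot 1}\right) - 155 = 2 \left(- \frac{1 \cdot 10}{7}\right) - 155 = 2 \left(\left(-1\right) \frac{10}{7}\right) - 155 = 2 \left(- \frac{10}{7}\right) - 155 = - \frac{20}{7} - 155 = - \frac{1105}{7}$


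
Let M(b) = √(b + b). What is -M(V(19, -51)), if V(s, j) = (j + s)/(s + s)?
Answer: -4*I*√38/19 ≈ -1.2978*I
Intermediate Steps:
V(s, j) = (j + s)/(2*s) (V(s, j) = (j + s)/((2*s)) = (j + s)*(1/(2*s)) = (j + s)/(2*s))
M(b) = √2*√b (M(b) = √(2*b) = √2*√b)
-M(V(19, -51)) = -√2*√((½)*(-51 + 19)/19) = -√2*√((½)*(1/19)*(-32)) = -√2*√(-16/19) = -√2*4*I*√19/19 = -4*I*√38/19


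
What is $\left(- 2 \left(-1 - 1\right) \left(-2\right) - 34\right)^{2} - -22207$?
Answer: $23971$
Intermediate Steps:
$\left(- 2 \left(-1 - 1\right) \left(-2\right) - 34\right)^{2} - -22207 = \left(- 2 \left(-1 - 1\right) \left(-2\right) - 34\right)^{2} + 22207 = \left(\left(-2\right) \left(-2\right) \left(-2\right) - 34\right)^{2} + 22207 = \left(4 \left(-2\right) - 34\right)^{2} + 22207 = \left(-8 - 34\right)^{2} + 22207 = \left(-42\right)^{2} + 22207 = 1764 + 22207 = 23971$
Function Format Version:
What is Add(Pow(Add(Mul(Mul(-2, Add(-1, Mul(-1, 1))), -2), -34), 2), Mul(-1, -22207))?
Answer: 23971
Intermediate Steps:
Add(Pow(Add(Mul(Mul(-2, Add(-1, Mul(-1, 1))), -2), -34), 2), Mul(-1, -22207)) = Add(Pow(Add(Mul(Mul(-2, Add(-1, -1)), -2), -34), 2), 22207) = Add(Pow(Add(Mul(Mul(-2, -2), -2), -34), 2), 22207) = Add(Pow(Add(Mul(4, -2), -34), 2), 22207) = Add(Pow(Add(-8, -34), 2), 22207) = Add(Pow(-42, 2), 22207) = Add(1764, 22207) = 23971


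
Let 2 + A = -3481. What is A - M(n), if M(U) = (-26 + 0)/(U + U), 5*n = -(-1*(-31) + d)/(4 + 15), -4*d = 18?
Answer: -187069/53 ≈ -3529.6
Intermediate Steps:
d = -9/2 (d = -1/4*18 = -9/2 ≈ -4.5000)
A = -3483 (A = -2 - 3481 = -3483)
n = -53/190 (n = (-(-1*(-31) - 9/2)/(4 + 15))/5 = (-(31 - 9/2)/19)/5 = (-53/(2*19))/5 = (-1*53/38)/5 = (1/5)*(-53/38) = -53/190 ≈ -0.27895)
M(U) = -13/U (M(U) = -26*1/(2*U) = -13/U)
A - M(n) = -3483 - (-13)/(-53/190) = -3483 - (-13)*(-190)/53 = -3483 - 1*2470/53 = -3483 - 2470/53 = -187069/53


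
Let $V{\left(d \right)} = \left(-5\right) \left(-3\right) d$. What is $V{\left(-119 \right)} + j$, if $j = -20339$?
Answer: $-22124$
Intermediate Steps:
$V{\left(d \right)} = 15 d$
$V{\left(-119 \right)} + j = 15 \left(-119\right) - 20339 = -1785 - 20339 = -22124$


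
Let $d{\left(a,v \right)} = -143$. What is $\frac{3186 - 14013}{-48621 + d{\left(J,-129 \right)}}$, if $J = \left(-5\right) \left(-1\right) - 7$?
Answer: $\frac{10827}{48764} \approx 0.22203$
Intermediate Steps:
$J = -2$ ($J = 5 - 7 = -2$)
$\frac{3186 - 14013}{-48621 + d{\left(J,-129 \right)}} = \frac{3186 - 14013}{-48621 - 143} = - \frac{10827}{-48764} = \left(-10827\right) \left(- \frac{1}{48764}\right) = \frac{10827}{48764}$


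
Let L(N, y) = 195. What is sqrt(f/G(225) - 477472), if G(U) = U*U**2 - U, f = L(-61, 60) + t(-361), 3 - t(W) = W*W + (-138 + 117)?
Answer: I*sqrt(87794497639418)/13560 ≈ 690.99*I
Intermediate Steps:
t(W) = 24 - W**2 (t(W) = 3 - (W*W + (-138 + 117)) = 3 - (W**2 - 21) = 3 - (-21 + W**2) = 3 + (21 - W**2) = 24 - W**2)
f = -130102 (f = 195 + (24 - 1*(-361)**2) = 195 + (24 - 1*130321) = 195 + (24 - 130321) = 195 - 130297 = -130102)
G(U) = U**3 - U
sqrt(f/G(225) - 477472) = sqrt(-130102/(225**3 - 1*225) - 477472) = sqrt(-130102/(11390625 - 225) - 477472) = sqrt(-130102/11390400 - 477472) = sqrt(-130102*1/11390400 - 477472) = sqrt(-9293/813600 - 477472) = sqrt(-388471228493/813600) = I*sqrt(87794497639418)/13560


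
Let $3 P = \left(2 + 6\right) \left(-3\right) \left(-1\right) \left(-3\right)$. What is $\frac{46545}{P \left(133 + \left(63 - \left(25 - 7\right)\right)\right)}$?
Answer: $- \frac{15515}{1424} \approx -10.895$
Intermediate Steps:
$P = -24$ ($P = \frac{\left(2 + 6\right) \left(-3\right) \left(-1\right) \left(-3\right)}{3} = \frac{8 \cdot 3 \left(-3\right)}{3} = \frac{8 \left(-9\right)}{3} = \frac{1}{3} \left(-72\right) = -24$)
$\frac{46545}{P \left(133 + \left(63 - \left(25 - 7\right)\right)\right)} = \frac{46545}{\left(-24\right) \left(133 + \left(63 - \left(25 - 7\right)\right)\right)} = \frac{46545}{\left(-24\right) \left(133 + \left(63 - 18\right)\right)} = \frac{46545}{\left(-24\right) \left(133 + 45\right)} = \frac{46545}{\left(-24\right) 178} = \frac{46545}{-4272} = 46545 \left(- \frac{1}{4272}\right) = - \frac{15515}{1424}$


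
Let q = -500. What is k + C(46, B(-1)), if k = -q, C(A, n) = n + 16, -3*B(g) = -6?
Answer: 518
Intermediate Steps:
B(g) = 2 (B(g) = -⅓*(-6) = 2)
C(A, n) = 16 + n
k = 500 (k = -1*(-500) = 500)
k + C(46, B(-1)) = 500 + (16 + 2) = 500 + 18 = 518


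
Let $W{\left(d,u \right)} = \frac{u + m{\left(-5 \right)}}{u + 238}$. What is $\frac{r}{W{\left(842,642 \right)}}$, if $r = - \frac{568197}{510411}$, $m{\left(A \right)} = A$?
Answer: $- \frac{2164560}{1407497} \approx -1.5379$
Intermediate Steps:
$W{\left(d,u \right)} = \frac{-5 + u}{238 + u}$ ($W{\left(d,u \right)} = \frac{u - 5}{u + 238} = \frac{-5 + u}{238 + u}$)
$r = - \frac{189399}{170137}$ ($r = \left(-568197\right) \frac{1}{510411} = - \frac{189399}{170137} \approx -1.1132$)
$\frac{r}{W{\left(842,642 \right)}} = - \frac{189399}{170137 \frac{-5 + 642}{238 + 642}} = - \frac{189399}{170137 \cdot \frac{1}{880} \cdot 637} = - \frac{189399}{170137 \cdot \frac{637}{880}} = \left(- \frac{189399}{170137}\right) \frac{880}{637} = - \frac{2164560}{1407497}$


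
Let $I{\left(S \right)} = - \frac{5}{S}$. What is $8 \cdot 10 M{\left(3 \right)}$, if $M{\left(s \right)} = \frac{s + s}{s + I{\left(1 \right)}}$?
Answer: $-240$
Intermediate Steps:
$M{\left(s \right)} = \frac{2 s}{-5 + s}$ ($M{\left(s \right)} = \frac{s + s}{s - \frac{5}{1}} = \frac{2 s}{s - 5} = \frac{2 s}{-5 + s}$)
$8 \cdot 10 M{\left(3 \right)} = 8 \cdot 10 \cdot 2 \cdot 3 \frac{1}{-5 + 3} = 80 \cdot 2 \cdot 3 \frac{1}{-2} = 80 \cdot 2 \cdot 3 \left(- \frac{1}{2}\right) = 80 \left(-3\right) = -240$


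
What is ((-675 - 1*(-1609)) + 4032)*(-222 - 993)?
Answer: -6033690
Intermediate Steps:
((-675 - 1*(-1609)) + 4032)*(-222 - 993) = ((-675 + 1609) + 4032)*(-1215) = (934 + 4032)*(-1215) = 4966*(-1215) = -6033690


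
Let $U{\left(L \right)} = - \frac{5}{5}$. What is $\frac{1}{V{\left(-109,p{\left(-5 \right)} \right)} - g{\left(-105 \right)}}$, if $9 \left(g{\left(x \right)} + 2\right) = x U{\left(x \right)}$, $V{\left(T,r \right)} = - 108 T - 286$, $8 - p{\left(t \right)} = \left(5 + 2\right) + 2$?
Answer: $\frac{3}{34429} \approx 8.7136 \cdot 10^{-5}$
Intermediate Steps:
$p{\left(t \right)} = -1$ ($p{\left(t \right)} = 8 - \left(\left(5 + 2\right) + 2\right) = 8 - \left(7 + 2\right) = 8 - 9 = -1$)
$U{\left(L \right)} = -1$ ($U{\left(L \right)} = \left(-5\right) \frac{1}{5} = -1$)
$V{\left(T,r \right)} = -286 - 108 T$
$g{\left(x \right)} = -2 - \frac{x}{9}$ ($g{\left(x \right)} = -2 + \frac{x \left(-1\right)}{9} = -2 + \frac{\left(-1\right) x}{9} = -2 - \frac{x}{9}$)
$\frac{1}{V{\left(-109,p{\left(-5 \right)} \right)} - g{\left(-105 \right)}} = \frac{1}{\left(-286 - -11772\right) - \left(-2 - - \frac{35}{3}\right)} = \frac{1}{\left(-286 + 11772\right) - \left(-2 + \frac{35}{3}\right)} = \frac{1}{11486 - \frac{29}{3}} = \frac{1}{\frac{34429}{3}} = \frac{3}{34429}$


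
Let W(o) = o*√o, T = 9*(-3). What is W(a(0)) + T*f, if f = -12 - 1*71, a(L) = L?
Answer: 2241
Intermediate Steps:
T = -27
W(o) = o^(3/2)
f = -83 (f = -12 - 71 = -83)
W(a(0)) + T*f = 0^(3/2) - 27*(-83) = 0 + 2241 = 2241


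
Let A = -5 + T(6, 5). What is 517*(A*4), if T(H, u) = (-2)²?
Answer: -2068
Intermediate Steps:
T(H, u) = 4
A = -1 (A = -5 + 4 = -1)
517*(A*4) = 517*(-1*4) = 517*(-4) = -2068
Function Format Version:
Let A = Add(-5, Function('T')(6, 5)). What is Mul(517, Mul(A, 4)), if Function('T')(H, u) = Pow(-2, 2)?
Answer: -2068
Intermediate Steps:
Function('T')(H, u) = 4
A = -1 (A = Add(-5, 4) = -1)
Mul(517, Mul(A, 4)) = Mul(517, Mul(-1, 4)) = Mul(517, -4) = -2068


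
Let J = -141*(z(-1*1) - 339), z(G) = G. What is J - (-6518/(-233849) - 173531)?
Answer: 51790765361/233849 ≈ 2.2147e+5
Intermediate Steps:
J = 47940 (J = -141*(-1*1 - 339) = -141*(-1 - 339) = -141*(-340) = 47940)
J - (-6518/(-233849) - 173531) = 47940 - (-6518/(-233849) - 173531) = 47940 - (-6518*(-1/233849) - 173531) = 47940 - (6518/233849 - 173531) = 47940 - 1*(-40580044301/233849) = 47940 + 40580044301/233849 = 51790765361/233849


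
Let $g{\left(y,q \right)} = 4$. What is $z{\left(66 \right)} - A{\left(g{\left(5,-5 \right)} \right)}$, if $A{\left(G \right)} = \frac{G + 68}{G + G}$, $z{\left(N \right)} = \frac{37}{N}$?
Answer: $- \frac{557}{66} \approx -8.4394$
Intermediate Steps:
$A{\left(G \right)} = \frac{68 + G}{2 G}$
$z{\left(66 \right)} - A{\left(g{\left(5,-5 \right)} \right)} = \frac{37}{66} - \frac{68 + 4}{2 \cdot 4} = 37 \cdot \frac{1}{66} - \frac{1}{2} \cdot \frac{1}{4} \cdot 72 = \frac{37}{66} - 9 = - \frac{557}{66}$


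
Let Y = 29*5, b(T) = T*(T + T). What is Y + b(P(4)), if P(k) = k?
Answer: 177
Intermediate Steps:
b(T) = 2*T² (b(T) = T*(2*T) = 2*T²)
Y = 145
Y + b(P(4)) = 145 + 2*4² = 145 + 2*16 = 145 + 32 = 177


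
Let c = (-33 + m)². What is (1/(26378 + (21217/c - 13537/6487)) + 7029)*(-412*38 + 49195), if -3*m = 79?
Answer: 1278304406915338244849/5422388506627 ≈ 2.3575e+8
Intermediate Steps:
m = -79/3 (m = -⅓*79 = -79/3 ≈ -26.333)
c = 31684/9 (c = (-33 - 79/3)² = (-178/3)² = 31684/9 ≈ 3520.4)
(1/(26378 + (21217/c - 13537/6487)) + 7029)*(-412*38 + 49195) = (1/(26378 + (21217/(31684/9) - 13537/6487)) + 7029)*(-412*38 + 49195) = (1/(26378 + (21217*(9/31684) - 13537*1/6487)) + 7029)*(-15656 + 49195) = (1/(26378 + (190953/31684 - 13537/6487)) + 7029)*33539 = (1/(26378 + 809805803/205534108) + 7029)*33539 = (1/(5422388506627/205534108) + 7029)*33539 = (205534108/5422388506627 + 7029)*33539 = (38113969018615291/5422388506627)*33539 = 1278304406915338244849/5422388506627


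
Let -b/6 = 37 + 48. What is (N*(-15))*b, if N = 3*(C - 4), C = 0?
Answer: -91800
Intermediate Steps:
N = -12 (N = 3*(0 - 4) = 3*(-4) = -12)
b = -510 (b = -6*(37 + 48) = -6*85 = -510)
(N*(-15))*b = -12*(-15)*(-510) = 180*(-510) = -91800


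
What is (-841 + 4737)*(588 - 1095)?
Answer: -1975272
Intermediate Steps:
(-841 + 4737)*(588 - 1095) = 3896*(-507) = -1975272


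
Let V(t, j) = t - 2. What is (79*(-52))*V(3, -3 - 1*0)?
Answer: -4108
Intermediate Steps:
V(t, j) = -2 + t
(79*(-52))*V(3, -3 - 1*0) = (79*(-52))*(-2 + 3) = -4108*1 = -4108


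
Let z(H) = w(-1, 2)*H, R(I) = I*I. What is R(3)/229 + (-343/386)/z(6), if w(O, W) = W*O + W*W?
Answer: -36859/1060728 ≈ -0.034749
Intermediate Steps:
R(I) = I²
w(O, W) = W² + O*W (w(O, W) = O*W + W² = W² + O*W)
z(H) = 2*H (z(H) = (2*(-1 + 2))*H = (2*1)*H = 2*H)
R(3)/229 + (-343/386)/z(6) = 3²/229 + (-343/386)/((2*6)) = 9*(1/229) - 343*1/386/12 = 9/229 - 343/386*1/12 = 9/229 - 343/4632 = -36859/1060728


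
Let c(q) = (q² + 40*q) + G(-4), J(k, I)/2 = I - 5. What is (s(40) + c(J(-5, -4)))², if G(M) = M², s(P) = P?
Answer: 115600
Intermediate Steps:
J(k, I) = -10 + 2*I (J(k, I) = 2*(I - 5) = 2*(-5 + I) = -10 + 2*I)
c(q) = 16 + q² + 40*q (c(q) = (q² + 40*q) + (-4)² = (q² + 40*q) + 16 = 16 + q² + 40*q)
(s(40) + c(J(-5, -4)))² = (40 + (16 + (-10 + 2*(-4))² + 40*(-10 + 2*(-4))))² = (40 + (16 + (-10 - 8)² + 40*(-10 - 8)))² = (40 + (16 + (-18)² + 40*(-18)))² = (40 + (16 + 324 - 720))² = (40 - 380)² = (-340)² = 115600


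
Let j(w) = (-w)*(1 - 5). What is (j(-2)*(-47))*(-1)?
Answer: -376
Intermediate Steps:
j(w) = 4*w (j(w) = -w*(-4) = 4*w)
(j(-2)*(-47))*(-1) = ((4*(-2))*(-47))*(-1) = -8*(-47)*(-1) = 376*(-1) = -376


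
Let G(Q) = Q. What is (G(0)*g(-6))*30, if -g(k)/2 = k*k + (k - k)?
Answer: 0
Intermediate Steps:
g(k) = -2*k**2 (g(k) = -2*(k*k + (k - k)) = -2*(k**2 + 0) = -2*k**2)
(G(0)*g(-6))*30 = (0*(-2*(-6)**2))*30 = (0*(-2*36))*30 = (0*(-72))*30 = 0*30 = 0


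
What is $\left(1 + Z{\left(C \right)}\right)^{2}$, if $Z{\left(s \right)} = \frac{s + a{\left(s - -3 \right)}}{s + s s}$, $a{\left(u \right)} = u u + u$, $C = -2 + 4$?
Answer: $\frac{361}{9} \approx 40.111$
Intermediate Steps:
$C = 2$
$a{\left(u \right)} = u + u^{2}$ ($a{\left(u \right)} = u^{2} + u = u + u^{2}$)
$Z{\left(s \right)} = \frac{s + \left(3 + s\right) \left(4 + s\right)}{s + s^{2}}$ ($Z{\left(s \right)} = \frac{s + \left(s - -3\right) \left(1 + \left(s - -3\right)\right)}{s + s s} = \frac{s + \left(s + 3\right) \left(1 + \left(s + 3\right)\right)}{s + s^{2}} = \frac{s + \left(3 + s\right) \left(1 + \left(3 + s\right)\right)}{s + s^{2}} = \frac{s + \left(3 + s\right) \left(4 + s\right)}{s + s^{2}}$)
$\left(1 + Z{\left(C \right)}\right)^{2} = \left(1 + \frac{2 + \left(3 + 2\right) \left(4 + 2\right)}{2 \left(1 + 2\right)}\right)^{2} = \left(1 + \frac{2 + 5 \cdot 6}{2 \cdot 3}\right)^{2} = \left(1 + \frac{1}{2} \cdot \frac{1}{3} \left(2 + 30\right)\right)^{2} = \left(1 + \frac{1}{2} \cdot \frac{1}{3} \cdot 32\right)^{2} = \left(1 + \frac{16}{3}\right)^{2} = \left(\frac{19}{3}\right)^{2} = \frac{361}{9}$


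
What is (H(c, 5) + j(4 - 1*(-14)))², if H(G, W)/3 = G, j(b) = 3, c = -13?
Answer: 1296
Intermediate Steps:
H(G, W) = 3*G
(H(c, 5) + j(4 - 1*(-14)))² = (3*(-13) + 3)² = (-39 + 3)² = (-36)² = 1296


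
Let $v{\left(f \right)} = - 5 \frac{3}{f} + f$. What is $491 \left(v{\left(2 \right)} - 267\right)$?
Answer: $- \frac{267595}{2} \approx -1.338 \cdot 10^{5}$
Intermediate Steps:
$v{\left(f \right)} = f - \frac{15}{f}$ ($v{\left(f \right)} = - \frac{15}{f} + f = f - \frac{15}{f}$)
$491 \left(v{\left(2 \right)} - 267\right) = 491 \left(\left(2 - \frac{15}{2}\right) - 267\right) = 491 \left(- \frac{11}{2} - 267\right) = 491 \left(- \frac{545}{2}\right) = - \frac{267595}{2}$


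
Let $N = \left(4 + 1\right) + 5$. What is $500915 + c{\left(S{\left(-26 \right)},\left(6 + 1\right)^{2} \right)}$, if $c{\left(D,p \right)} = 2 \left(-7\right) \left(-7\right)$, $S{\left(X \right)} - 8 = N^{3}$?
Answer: $501013$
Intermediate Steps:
$N = 10$ ($N = 5 + 5 = 10$)
$S{\left(X \right)} = 1008$ ($S{\left(X \right)} = 8 + 10^{3} = 8 + 1000 = 1008$)
$c{\left(D,p \right)} = 98$ ($c{\left(D,p \right)} = \left(-14\right) \left(-7\right) = 98$)
$500915 + c{\left(S{\left(-26 \right)},\left(6 + 1\right)^{2} \right)} = 500915 + 98 = 501013$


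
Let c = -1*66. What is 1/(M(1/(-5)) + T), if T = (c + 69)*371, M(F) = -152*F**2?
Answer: 25/27673 ≈ 0.00090341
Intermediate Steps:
c = -66
T = 1113 (T = (-66 + 69)*371 = 3*371 = 1113)
1/(M(1/(-5)) + T) = 1/(-152*(1/(-5))**2 + 1113) = 1/(-152*(-1/5)**2 + 1113) = 1/(-152*1/25 + 1113) = 1/(-152/25 + 1113) = 1/(27673/25) = 25/27673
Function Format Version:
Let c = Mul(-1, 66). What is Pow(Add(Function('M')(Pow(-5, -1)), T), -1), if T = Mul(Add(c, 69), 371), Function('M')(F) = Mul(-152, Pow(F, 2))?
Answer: Rational(25, 27673) ≈ 0.00090341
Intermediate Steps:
c = -66
T = 1113 (T = Mul(Add(-66, 69), 371) = Mul(3, 371) = 1113)
Pow(Add(Function('M')(Pow(-5, -1)), T), -1) = Pow(Add(Mul(-152, Pow(Pow(-5, -1), 2)), 1113), -1) = Pow(Add(Mul(-152, Pow(Rational(-1, 5), 2)), 1113), -1) = Pow(Add(Mul(-152, Rational(1, 25)), 1113), -1) = Pow(Add(Rational(-152, 25), 1113), -1) = Pow(Rational(27673, 25), -1) = Rational(25, 27673)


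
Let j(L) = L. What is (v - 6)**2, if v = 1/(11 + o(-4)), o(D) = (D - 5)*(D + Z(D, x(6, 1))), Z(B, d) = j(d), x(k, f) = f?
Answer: 51529/1444 ≈ 35.685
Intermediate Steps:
Z(B, d) = d
o(D) = (1 + D)*(-5 + D) (o(D) = (D - 5)*(D + 1) = (-5 + D)*(1 + D) = (1 + D)*(-5 + D))
v = 1/38 (v = 1/(11 + (-5 + (-4)**2 - 4*(-4))) = 1/(11 + (-5 + 16 + 16)) = 1/(11 + 27) = 1/38 ≈ 0.026316)
(v - 6)**2 = (1/38 - 6)**2 = (-227/38)**2 = 51529/1444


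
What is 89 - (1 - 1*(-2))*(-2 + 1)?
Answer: 92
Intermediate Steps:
89 - (1 - 1*(-2))*(-2 + 1) = 89 - (1 + 2)*(-1) = 89 - 3*(-1) = 89 - 1*(-3) = 89 + 3 = 92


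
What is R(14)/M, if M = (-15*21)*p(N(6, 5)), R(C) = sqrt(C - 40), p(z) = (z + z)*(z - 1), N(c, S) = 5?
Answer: -I*sqrt(26)/12600 ≈ -0.00040468*I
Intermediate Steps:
p(z) = 2*z*(-1 + z) (p(z) = (2*z)*(-1 + z) = 2*z*(-1 + z))
R(C) = sqrt(-40 + C)
M = -12600 (M = (-15*21)*(2*5*(-1 + 5)) = -630*5*4 = -315*40 = -12600)
R(14)/M = sqrt(-40 + 14)/(-12600) = sqrt(-26)*(-1/12600) = (I*sqrt(26))*(-1/12600) = -I*sqrt(26)/12600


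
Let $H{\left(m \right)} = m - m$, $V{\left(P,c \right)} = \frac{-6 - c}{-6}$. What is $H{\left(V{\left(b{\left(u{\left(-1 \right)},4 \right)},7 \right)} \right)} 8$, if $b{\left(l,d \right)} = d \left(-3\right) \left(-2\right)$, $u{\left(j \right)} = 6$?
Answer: $0$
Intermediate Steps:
$b{\left(l,d \right)} = 6 d$ ($b{\left(l,d \right)} = - 3 d \left(-2\right) = 6 d$)
$V{\left(P,c \right)} = 1 + \frac{c}{6}$ ($V{\left(P,c \right)} = \left(-6 - c\right) \left(- \frac{1}{6}\right) = 1 + \frac{c}{6}$)
$H{\left(m \right)} = 0$
$H{\left(V{\left(b{\left(u{\left(-1 \right)},4 \right)},7 \right)} \right)} 8 = 0 \cdot 8 = 0$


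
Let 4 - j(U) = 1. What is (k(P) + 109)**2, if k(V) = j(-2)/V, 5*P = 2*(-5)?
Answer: 46225/4 ≈ 11556.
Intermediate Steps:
j(U) = 3 (j(U) = 4 - 1*1 = 4 - 1 = 3)
P = -2 (P = (2*(-5))/5 = (1/5)*(-10) = -2)
k(V) = 3/V
(k(P) + 109)**2 = (3/(-2) + 109)**2 = (3*(-1/2) + 109)**2 = (-3/2 + 109)**2 = (215/2)**2 = 46225/4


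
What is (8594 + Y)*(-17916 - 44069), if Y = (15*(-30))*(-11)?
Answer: -839524840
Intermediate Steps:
Y = 4950 (Y = -450*(-11) = 4950)
(8594 + Y)*(-17916 - 44069) = (8594 + 4950)*(-17916 - 44069) = 13544*(-61985) = -839524840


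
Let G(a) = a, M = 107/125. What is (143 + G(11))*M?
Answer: 16478/125 ≈ 131.82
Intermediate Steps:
M = 107/125 (M = 107*(1/125) = 107/125 ≈ 0.85600)
(143 + G(11))*M = (143 + 11)*(107/125) = 154*(107/125) = 16478/125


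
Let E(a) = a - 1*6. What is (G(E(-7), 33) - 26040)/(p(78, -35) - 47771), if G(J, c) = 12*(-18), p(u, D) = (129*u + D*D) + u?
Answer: 13128/18203 ≈ 0.72120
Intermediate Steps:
E(a) = -6 + a (E(a) = a - 6 = -6 + a)
p(u, D) = D**2 + 130*u (p(u, D) = (129*u + D**2) + u = (D**2 + 129*u) + u = D**2 + 130*u)
G(J, c) = -216
(G(E(-7), 33) - 26040)/(p(78, -35) - 47771) = (-216 - 26040)/(((-35)**2 + 130*78) - 47771) = -26256/((1225 + 10140) - 47771) = -26256/(11365 - 47771) = -26256/(-36406) = -26256*(-1/36406) = 13128/18203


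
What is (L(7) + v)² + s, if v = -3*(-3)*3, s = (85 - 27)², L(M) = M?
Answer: 4520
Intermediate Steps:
s = 3364 (s = 58² = 3364)
v = 27 (v = 9*3 = 27)
(L(7) + v)² + s = (7 + 27)² + 3364 = 34² + 3364 = 1156 + 3364 = 4520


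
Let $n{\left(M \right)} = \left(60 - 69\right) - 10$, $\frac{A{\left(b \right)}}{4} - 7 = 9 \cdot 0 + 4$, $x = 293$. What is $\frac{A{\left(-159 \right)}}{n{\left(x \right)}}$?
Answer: $- \frac{44}{19} \approx -2.3158$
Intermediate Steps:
$A{\left(b \right)} = 44$ ($A{\left(b \right)} = 28 + 4 \left(9 \cdot 0 + 4\right) = 28 + 4 \left(0 + 4\right) = 28 + 4 \cdot 4 = 28 + 16 = 44$)
$n{\left(M \right)} = -19$ ($n{\left(M \right)} = -9 - 10 = -19$)
$\frac{A{\left(-159 \right)}}{n{\left(x \right)}} = \frac{44}{-19} = 44 \left(- \frac{1}{19}\right) = - \frac{44}{19}$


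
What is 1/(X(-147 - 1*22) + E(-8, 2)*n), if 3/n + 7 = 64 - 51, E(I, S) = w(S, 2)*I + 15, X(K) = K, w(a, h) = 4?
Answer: -2/355 ≈ -0.0056338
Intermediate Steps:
E(I, S) = 15 + 4*I (E(I, S) = 4*I + 15 = 15 + 4*I)
n = 1/2 (n = 3/(-7 + (64 - 51)) = 3/(-7 + 13) = 3/6 = 3*(1/6) = 1/2 ≈ 0.50000)
1/(X(-147 - 1*22) + E(-8, 2)*n) = 1/((-147 - 1*22) + (15 + 4*(-8))*(1/2)) = 1/((-147 - 22) + (15 - 32)*(1/2)) = 1/(-169 - 17*1/2) = 1/(-169 - 17/2) = 1/(-355/2) = -2/355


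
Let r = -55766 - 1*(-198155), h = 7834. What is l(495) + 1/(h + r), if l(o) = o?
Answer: 74360386/150223 ≈ 495.00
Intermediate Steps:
r = 142389 (r = -55766 + 198155 = 142389)
l(495) + 1/(h + r) = 495 + 1/(7834 + 142389) = 495 + 1/150223 = 74360386/150223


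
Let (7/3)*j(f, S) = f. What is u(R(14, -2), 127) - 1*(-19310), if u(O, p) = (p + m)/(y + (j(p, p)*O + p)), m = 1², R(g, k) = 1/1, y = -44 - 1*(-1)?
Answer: 18712286/969 ≈ 19311.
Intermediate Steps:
j(f, S) = 3*f/7
y = -43 (y = -44 + 1 = -43)
R(g, k) = 1
m = 1
u(O, p) = (1 + p)/(-43 + p + 3*O*p/7) (u(O, p) = (p + 1)/(-43 + ((3*p/7)*O + p)) = (1 + p)/(-43 + (3*O*p/7 + p)) = (1 + p)/(-43 + (p + 3*O*p/7)) = (1 + p)/(-43 + p + 3*O*p/7))
u(R(14, -2), 127) - 1*(-19310) = 7*(1 + 127)/(-301 + 7*127 + 3*1*127) - 1*(-19310) = 7*128/(-301 + 889 + 381) + 19310 = 7*128/969 + 19310 = 7*(1/969)*128 + 19310 = 896/969 + 19310 = 18712286/969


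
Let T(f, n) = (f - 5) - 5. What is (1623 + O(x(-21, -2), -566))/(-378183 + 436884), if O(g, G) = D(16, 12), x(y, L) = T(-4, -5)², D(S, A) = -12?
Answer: 537/19567 ≈ 0.027444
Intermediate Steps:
T(f, n) = -10 + f (T(f, n) = (-5 + f) - 5 = -10 + f)
x(y, L) = 196 (x(y, L) = (-10 - 4)² = (-14)² = 196)
O(g, G) = -12
(1623 + O(x(-21, -2), -566))/(-378183 + 436884) = (1623 - 12)/(-378183 + 436884) = 1611/58701 = 1611*(1/58701) = 537/19567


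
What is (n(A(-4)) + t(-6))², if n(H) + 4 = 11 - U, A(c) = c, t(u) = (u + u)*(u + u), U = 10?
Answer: 19881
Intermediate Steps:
t(u) = 4*u² (t(u) = (2*u)*(2*u) = 4*u²)
n(H) = -3 (n(H) = -4 + (11 - 1*10) = -4 + (11 - 10) = -4 + 1 = -3)
(n(A(-4)) + t(-6))² = (-3 + 4*(-6)²)² = (-3 + 4*36)² = (-3 + 144)² = 141² = 19881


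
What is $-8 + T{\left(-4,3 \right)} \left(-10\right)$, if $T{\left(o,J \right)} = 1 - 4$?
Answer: $22$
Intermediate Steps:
$T{\left(o,J \right)} = -3$ ($T{\left(o,J \right)} = 1 - 4 = -3$)
$-8 + T{\left(-4,3 \right)} \left(-10\right) = -8 - -30 = -8 + 30 = 22$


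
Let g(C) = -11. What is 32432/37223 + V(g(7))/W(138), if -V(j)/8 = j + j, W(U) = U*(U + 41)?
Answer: 403843256/459741273 ≈ 0.87841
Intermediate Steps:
W(U) = U*(41 + U)
V(j) = -16*j (V(j) = -8*(j + j) = -16*j)
32432/37223 + V(g(7))/W(138) = 32432/37223 + (-16*(-11))/((138*(41 + 138))) = 32432*(1/37223) + 176/((138*179)) = 32432/37223 + 176/24702 = 32432/37223 + 176*(1/24702) = 32432/37223 + 88/12351 = 403843256/459741273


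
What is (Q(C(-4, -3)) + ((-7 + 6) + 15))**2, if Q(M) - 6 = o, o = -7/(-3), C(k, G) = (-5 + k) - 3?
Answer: 4489/9 ≈ 498.78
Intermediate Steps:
C(k, G) = -8 + k
o = 7/3 (o = -7*(-1/3) = 7/3 ≈ 2.3333)
Q(M) = 25/3 (Q(M) = 6 + 7/3 = 25/3)
(Q(C(-4, -3)) + ((-7 + 6) + 15))**2 = (25/3 + ((-7 + 6) + 15))**2 = (25/3 + (-1 + 15))**2 = (25/3 + 14)**2 = (67/3)**2 = 4489/9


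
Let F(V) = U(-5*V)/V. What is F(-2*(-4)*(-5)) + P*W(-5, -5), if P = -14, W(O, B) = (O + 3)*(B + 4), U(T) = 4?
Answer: -281/10 ≈ -28.100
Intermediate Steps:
W(O, B) = (3 + O)*(4 + B)
F(V) = 4/V
F(-2*(-4)*(-5)) + P*W(-5, -5) = 4/((-2*(-4)*(-5))) - 14*(12 + 3*(-5) + 4*(-5) - 5*(-5)) = 4/((8*(-5))) - 14*(12 - 15 - 20 + 25) = 4/(-40) - 14*2 = 4*(-1/40) - 28 = -⅒ - 28 = -281/10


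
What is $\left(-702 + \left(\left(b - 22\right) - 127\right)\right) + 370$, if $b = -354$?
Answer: $-835$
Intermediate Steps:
$\left(-702 + \left(\left(b - 22\right) - 127\right)\right) + 370 = \left(-702 - 503\right) + 370 = -1205 + 370 = -835$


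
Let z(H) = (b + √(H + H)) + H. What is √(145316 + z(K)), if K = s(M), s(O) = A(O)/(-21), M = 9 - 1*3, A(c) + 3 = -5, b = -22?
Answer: √(64074822 + 84*√21)/21 ≈ 381.18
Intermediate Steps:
A(c) = -8 (A(c) = -3 - 5 = -8)
M = 6 (M = 9 - 3 = 6)
s(O) = 8/21 (s(O) = -8/(-21) = -8*(-1/21) = 8/21)
K = 8/21 ≈ 0.38095
z(H) = -22 + H + √2*√H (z(H) = (-22 + √(H + H)) + H = (-22 + √(2*H)) + H = (-22 + √2*√H) + H = -22 + H + √2*√H)
√(145316 + z(K)) = √(145316 + (-22 + 8/21 + √2*√(8/21))) = √(145316 + (-22 + 8/21 + √2*(2*√42/21))) = √(145316 + (-22 + 8/21 + 4*√21/21)) = √(145316 + (-454/21 + 4*√21/21)) = √(3051182/21 + 4*√21/21)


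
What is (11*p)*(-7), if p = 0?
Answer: 0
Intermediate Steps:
(11*p)*(-7) = (11*0)*(-7) = 0*(-7) = 0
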